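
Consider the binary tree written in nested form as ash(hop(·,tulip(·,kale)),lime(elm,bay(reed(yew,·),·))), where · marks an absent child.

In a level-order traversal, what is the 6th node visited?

Level-order visits nodes level by level from the root, left to right within each level.
Level 0: ash
Level 1: hop, lime
Level 2: tulip, elm, bay
Level 3: kale, reed
Level 4: yew
Full level-order sequence: ash, hop, lime, tulip, elm, bay, kale, reed, yew.

bay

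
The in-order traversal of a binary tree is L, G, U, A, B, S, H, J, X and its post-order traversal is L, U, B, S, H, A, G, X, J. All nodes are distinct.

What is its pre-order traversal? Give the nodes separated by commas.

The last element of post-order is the root; it splits in-order into left and right subtrees.
Root J: left subtree has 7 nodes {L, G, U, A, B, S, H}, right has 1 {X}.
  Root G: left subtree has 1 node {L}, right has 5 {U, A, B, S, H}.
    Root A: left subtree has 1 node {U}, right has 3 {B, S, H}.
      Root H: left subtree has 2 nodes {B, S}, right has 0 { }.
        Root S: left subtree has 1 node {B}, right has 0 { }.

J, G, L, A, U, H, S, B, X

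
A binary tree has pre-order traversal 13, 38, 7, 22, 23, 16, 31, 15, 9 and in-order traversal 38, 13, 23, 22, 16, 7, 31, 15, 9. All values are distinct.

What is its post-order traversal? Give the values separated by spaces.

The first element of pre-order is the root; it splits in-order into left and right subtrees.
Root 13: left subtree has 1 node {38}, right has 7 {23, 22, 16, 7, 31, 15, 9}.
  Root 7: left subtree has 3 nodes {23, 22, 16}, right has 3 {31, 15, 9}.
    Root 22: left subtree has 1 node {23}, right has 1 {16}.
    Root 31: left subtree has 0 nodes { }, right has 2 {15, 9}.
      Root 15: left subtree has 0 nodes { }, right has 1 {9}.

38 23 16 22 9 15 31 7 13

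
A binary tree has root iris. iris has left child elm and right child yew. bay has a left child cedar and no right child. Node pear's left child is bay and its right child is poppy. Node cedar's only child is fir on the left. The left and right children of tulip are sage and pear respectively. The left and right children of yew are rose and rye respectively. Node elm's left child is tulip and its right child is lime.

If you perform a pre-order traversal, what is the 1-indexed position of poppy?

Pre-order visits the node, then its left subtree, then its right subtree.
Visit iris.
At iris: go left to elm.
  Visit elm.
  At elm: go left to tulip.
    Visit tulip.
    At tulip: go left to sage.
      sage is a leaf — visit sage.
    At tulip: go right to pear.
      Visit pear.
      At pear: go left to bay.
        Visit bay.
        At bay: go left to cedar.
          Visit cedar.
          At cedar: go left to fir.
            fir is a leaf — visit fir.
          At cedar: no right child.
        At bay: no right child.
      At pear: go right to poppy.
        poppy is a leaf — visit poppy.
  At elm: go right to lime.
    lime is a leaf — visit lime.
At iris: go right to yew.
  Visit yew.
  At yew: go left to rose.
    rose is a leaf — visit rose.
  At yew: go right to rye.
    rye is a leaf — visit rye.
Full pre-order sequence: iris, elm, tulip, sage, pear, bay, cedar, fir, poppy, lime, yew, rose, rye.

9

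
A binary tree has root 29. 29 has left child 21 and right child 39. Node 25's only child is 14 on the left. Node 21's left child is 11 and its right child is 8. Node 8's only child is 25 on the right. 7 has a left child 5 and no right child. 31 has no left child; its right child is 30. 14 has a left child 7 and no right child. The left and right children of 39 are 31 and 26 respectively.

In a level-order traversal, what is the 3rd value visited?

Level-order visits nodes level by level from the root, left to right within each level.
Level 0: 29
Level 1: 21, 39
Level 2: 11, 8, 31, 26
Level 3: 25, 30
Level 4: 14
Level 5: 7
Level 6: 5
Full level-order sequence: 29, 21, 39, 11, 8, 31, 26, 25, 30, 14, 7, 5.

39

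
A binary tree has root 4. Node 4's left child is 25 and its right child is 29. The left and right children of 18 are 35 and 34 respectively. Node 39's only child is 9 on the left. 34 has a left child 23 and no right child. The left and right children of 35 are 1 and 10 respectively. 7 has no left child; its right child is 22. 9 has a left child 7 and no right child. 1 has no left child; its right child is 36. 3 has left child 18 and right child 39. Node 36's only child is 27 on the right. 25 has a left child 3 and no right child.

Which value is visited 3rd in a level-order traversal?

Level-order visits nodes level by level from the root, left to right within each level.
Level 0: 4
Level 1: 25, 29
Level 2: 3
Level 3: 18, 39
Level 4: 35, 34, 9
Level 5: 1, 10, 23, 7
Level 6: 36, 22
Level 7: 27
Full level-order sequence: 4, 25, 29, 3, 18, 39, 35, 34, 9, 1, 10, 23, 7, 36, 22, 27.

29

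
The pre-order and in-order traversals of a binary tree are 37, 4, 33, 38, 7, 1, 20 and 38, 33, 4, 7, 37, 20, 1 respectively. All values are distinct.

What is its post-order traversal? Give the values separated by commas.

The first element of pre-order is the root; it splits in-order into left and right subtrees.
Root 37: left subtree has 4 nodes {38, 33, 4, 7}, right has 2 {20, 1}.
  Root 4: left subtree has 2 nodes {38, 33}, right has 1 {7}.
    Root 33: left subtree has 1 node {38}, right has 0 { }.
  Root 1: left subtree has 1 node {20}, right has 0 { }.

38, 33, 7, 4, 20, 1, 37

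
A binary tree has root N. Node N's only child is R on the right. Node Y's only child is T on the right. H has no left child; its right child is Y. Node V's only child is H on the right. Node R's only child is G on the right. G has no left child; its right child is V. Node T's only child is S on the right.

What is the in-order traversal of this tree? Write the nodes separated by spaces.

N R G V H Y T S

In-order visits the left subtree, then the node, then the right subtree.
At N: no left child.
Visit N.
At N: go right to R.
  At R: no left child.
  Visit R.
  At R: go right to G.
    At G: no left child.
    Visit G.
    At G: go right to V.
      At V: no left child.
      Visit V.
      At V: go right to H.
        At H: no left child.
        Visit H.
        At H: go right to Y.
          At Y: no left child.
          Visit Y.
          At Y: go right to T.
            At T: no left child.
            Visit T.
            At T: go right to S.
              S is a leaf — visit S.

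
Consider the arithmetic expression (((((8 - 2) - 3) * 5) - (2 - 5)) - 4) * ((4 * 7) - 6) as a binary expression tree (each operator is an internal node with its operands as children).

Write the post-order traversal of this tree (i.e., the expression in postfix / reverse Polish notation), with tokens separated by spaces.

8 2 - 3 - 5 * 2 5 - - 4 - 4 7 * 6 - *

Post-order on an expression tree gives postfix notation: for each operator, emit left operand, right operand, then the operator.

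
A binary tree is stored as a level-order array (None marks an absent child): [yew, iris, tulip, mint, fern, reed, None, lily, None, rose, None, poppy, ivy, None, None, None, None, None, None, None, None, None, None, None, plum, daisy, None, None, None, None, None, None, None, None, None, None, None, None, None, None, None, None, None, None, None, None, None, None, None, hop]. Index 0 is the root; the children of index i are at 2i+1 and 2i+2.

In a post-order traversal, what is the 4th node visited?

fern

Post-order visits the left subtree, then the right subtree, then the node.
At yew: go left to iris.
  At iris: go left to mint.
    At mint: go left to lily.
      lily is a leaf — visit lily.
    At mint: no right child.
    Visit mint.
  At iris: go right to fern.
    At fern: go left to rose.
      rose is a leaf — visit rose.
    At fern: no right child.
    Visit fern.
  Visit iris.
At yew: go right to tulip.
  At tulip: go left to reed.
    At reed: go left to poppy.
      At poppy: no left child.
      At poppy: go right to plum.
        At plum: go left to hop.
          hop is a leaf — visit hop.
        At plum: no right child.
        Visit plum.
      Visit poppy.
    At reed: go right to ivy.
      At ivy: go left to daisy.
        daisy is a leaf — visit daisy.
      At ivy: no right child.
      Visit ivy.
    Visit reed.
  At tulip: no right child.
  Visit tulip.
Visit yew.
Full post-order sequence: lily, mint, rose, fern, iris, hop, plum, poppy, daisy, ivy, reed, tulip, yew.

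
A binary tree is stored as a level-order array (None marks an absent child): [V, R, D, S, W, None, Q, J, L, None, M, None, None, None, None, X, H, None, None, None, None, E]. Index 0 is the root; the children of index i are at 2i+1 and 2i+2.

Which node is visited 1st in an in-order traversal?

X

In-order visits the left subtree, then the node, then the right subtree.
At V: go left to R.
  At R: go left to S.
    At S: go left to J.
      At J: go left to X.
        X is a leaf — visit X.
      Visit J.
      At J: go right to H.
        H is a leaf — visit H.
    Visit S.
    At S: go right to L.
      L is a leaf — visit L.
  Visit R.
  At R: go right to W.
    At W: no left child.
    Visit W.
    At W: go right to M.
      At M: go left to E.
        E is a leaf — visit E.
      Visit M.
      At M: no right child.
Visit V.
At V: go right to D.
  At D: no left child.
  Visit D.
  At D: go right to Q.
    Q is a leaf — visit Q.
Full in-order sequence: X, J, H, S, L, R, W, E, M, V, D, Q.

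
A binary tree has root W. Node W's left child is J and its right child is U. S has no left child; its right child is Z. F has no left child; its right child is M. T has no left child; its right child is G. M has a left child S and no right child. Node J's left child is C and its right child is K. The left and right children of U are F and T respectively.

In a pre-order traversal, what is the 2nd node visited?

Pre-order visits the node, then its left subtree, then its right subtree.
Visit W.
At W: go left to J.
  Visit J.
  At J: go left to C.
    C is a leaf — visit C.
  At J: go right to K.
    K is a leaf — visit K.
At W: go right to U.
  Visit U.
  At U: go left to F.
    Visit F.
    At F: no left child.
    At F: go right to M.
      Visit M.
      At M: go left to S.
        Visit S.
        At S: no left child.
        At S: go right to Z.
          Z is a leaf — visit Z.
      At M: no right child.
  At U: go right to T.
    Visit T.
    At T: no left child.
    At T: go right to G.
      G is a leaf — visit G.
Full pre-order sequence: W, J, C, K, U, F, M, S, Z, T, G.

J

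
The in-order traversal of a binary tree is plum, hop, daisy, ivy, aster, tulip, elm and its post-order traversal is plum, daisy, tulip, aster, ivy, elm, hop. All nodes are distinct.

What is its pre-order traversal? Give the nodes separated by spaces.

The last element of post-order is the root; it splits in-order into left and right subtrees.
Root hop: left subtree has 1 node {plum}, right has 5 {daisy, ivy, aster, tulip, elm}.
  Root elm: left subtree has 4 nodes {daisy, ivy, aster, tulip}, right has 0 { }.
    Root ivy: left subtree has 1 node {daisy}, right has 2 {aster, tulip}.
      Root aster: left subtree has 0 nodes { }, right has 1 {tulip}.

hop plum elm ivy daisy aster tulip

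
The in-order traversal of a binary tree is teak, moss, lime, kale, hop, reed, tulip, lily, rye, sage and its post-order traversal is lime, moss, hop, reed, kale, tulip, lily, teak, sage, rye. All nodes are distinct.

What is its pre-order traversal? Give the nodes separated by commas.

The last element of post-order is the root; it splits in-order into left and right subtrees.
Root rye: left subtree has 8 nodes {teak, moss, lime, kale, hop, reed, tulip, lily}, right has 1 {sage}.
  Root teak: left subtree has 0 nodes { }, right has 7 {moss, lime, kale, hop, reed, tulip, lily}.
    Root lily: left subtree has 6 nodes {moss, lime, kale, hop, reed, tulip}, right has 0 { }.
      Root tulip: left subtree has 5 nodes {moss, lime, kale, hop, reed}, right has 0 { }.
        Root kale: left subtree has 2 nodes {moss, lime}, right has 2 {hop, reed}.
          Root moss: left subtree has 0 nodes { }, right has 1 {lime}.
          Root reed: left subtree has 1 node {hop}, right has 0 { }.

rye, teak, lily, tulip, kale, moss, lime, reed, hop, sage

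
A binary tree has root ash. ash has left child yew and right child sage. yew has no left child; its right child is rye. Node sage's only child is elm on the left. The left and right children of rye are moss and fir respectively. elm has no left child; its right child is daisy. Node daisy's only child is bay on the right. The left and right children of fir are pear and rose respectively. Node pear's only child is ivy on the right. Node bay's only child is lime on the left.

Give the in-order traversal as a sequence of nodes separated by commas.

yew, moss, rye, pear, ivy, fir, rose, ash, elm, daisy, lime, bay, sage

In-order visits the left subtree, then the node, then the right subtree.
At ash: go left to yew.
  At yew: no left child.
  Visit yew.
  At yew: go right to rye.
    At rye: go left to moss.
      moss is a leaf — visit moss.
    Visit rye.
    At rye: go right to fir.
      At fir: go left to pear.
        At pear: no left child.
        Visit pear.
        At pear: go right to ivy.
          ivy is a leaf — visit ivy.
      Visit fir.
      At fir: go right to rose.
        rose is a leaf — visit rose.
Visit ash.
At ash: go right to sage.
  At sage: go left to elm.
    At elm: no left child.
    Visit elm.
    At elm: go right to daisy.
      At daisy: no left child.
      Visit daisy.
      At daisy: go right to bay.
        At bay: go left to lime.
          lime is a leaf — visit lime.
        Visit bay.
        At bay: no right child.
  Visit sage.
  At sage: no right child.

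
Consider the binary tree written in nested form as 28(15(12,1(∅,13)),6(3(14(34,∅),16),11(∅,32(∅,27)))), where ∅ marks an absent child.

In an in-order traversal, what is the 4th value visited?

In-order visits the left subtree, then the node, then the right subtree.
At 28: go left to 15.
  At 15: go left to 12.
    12 is a leaf — visit 12.
  Visit 15.
  At 15: go right to 1.
    At 1: no left child.
    Visit 1.
    At 1: go right to 13.
      13 is a leaf — visit 13.
Visit 28.
At 28: go right to 6.
  At 6: go left to 3.
    At 3: go left to 14.
      At 14: go left to 34.
        34 is a leaf — visit 34.
      Visit 14.
      At 14: no right child.
    Visit 3.
    At 3: go right to 16.
      16 is a leaf — visit 16.
  Visit 6.
  At 6: go right to 11.
    At 11: no left child.
    Visit 11.
    At 11: go right to 32.
      At 32: no left child.
      Visit 32.
      At 32: go right to 27.
        27 is a leaf — visit 27.
Full in-order sequence: 12, 15, 1, 13, 28, 34, 14, 3, 16, 6, 11, 32, 27.

13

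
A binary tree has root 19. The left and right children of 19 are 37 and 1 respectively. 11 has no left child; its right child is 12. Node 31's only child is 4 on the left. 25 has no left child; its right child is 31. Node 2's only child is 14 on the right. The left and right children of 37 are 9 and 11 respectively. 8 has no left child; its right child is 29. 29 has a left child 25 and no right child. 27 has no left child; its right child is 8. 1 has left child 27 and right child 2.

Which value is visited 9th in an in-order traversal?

4

In-order visits the left subtree, then the node, then the right subtree.
At 19: go left to 37.
  At 37: go left to 9.
    9 is a leaf — visit 9.
  Visit 37.
  At 37: go right to 11.
    At 11: no left child.
    Visit 11.
    At 11: go right to 12.
      12 is a leaf — visit 12.
Visit 19.
At 19: go right to 1.
  At 1: go left to 27.
    At 27: no left child.
    Visit 27.
    At 27: go right to 8.
      At 8: no left child.
      Visit 8.
      At 8: go right to 29.
        At 29: go left to 25.
          At 25: no left child.
          Visit 25.
          At 25: go right to 31.
            At 31: go left to 4.
              4 is a leaf — visit 4.
            Visit 31.
            At 31: no right child.
        Visit 29.
        At 29: no right child.
  Visit 1.
  At 1: go right to 2.
    At 2: no left child.
    Visit 2.
    At 2: go right to 14.
      14 is a leaf — visit 14.
Full in-order sequence: 9, 37, 11, 12, 19, 27, 8, 25, 4, 31, 29, 1, 2, 14.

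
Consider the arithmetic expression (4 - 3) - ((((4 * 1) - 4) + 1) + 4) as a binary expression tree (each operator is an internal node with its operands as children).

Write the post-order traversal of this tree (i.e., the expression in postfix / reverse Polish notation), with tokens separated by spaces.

Post-order on an expression tree gives postfix notation: for each operator, emit left operand, right operand, then the operator.

4 3 - 4 1 * 4 - 1 + 4 + -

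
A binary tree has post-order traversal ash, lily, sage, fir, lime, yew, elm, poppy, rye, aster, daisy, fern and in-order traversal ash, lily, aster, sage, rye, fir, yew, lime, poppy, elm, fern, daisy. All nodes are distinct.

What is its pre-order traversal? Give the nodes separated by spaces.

The last element of post-order is the root; it splits in-order into left and right subtrees.
Root fern: left subtree has 10 nodes {ash, lily, aster, sage, rye, fir, yew, lime, poppy, elm}, right has 1 {daisy}.
  Root aster: left subtree has 2 nodes {ash, lily}, right has 7 {sage, rye, fir, yew, lime, poppy, elm}.
    Root lily: left subtree has 1 node {ash}, right has 0 { }.
    Root rye: left subtree has 1 node {sage}, right has 5 {fir, yew, lime, poppy, elm}.
      Root poppy: left subtree has 3 nodes {fir, yew, lime}, right has 1 {elm}.
        Root yew: left subtree has 1 node {fir}, right has 1 {lime}.

fern aster lily ash rye sage poppy yew fir lime elm daisy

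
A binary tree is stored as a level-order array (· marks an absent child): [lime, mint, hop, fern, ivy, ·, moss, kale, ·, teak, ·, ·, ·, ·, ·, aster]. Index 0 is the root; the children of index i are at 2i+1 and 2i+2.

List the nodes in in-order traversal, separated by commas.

aster, kale, fern, mint, teak, ivy, lime, hop, moss

In-order visits the left subtree, then the node, then the right subtree.
At lime: go left to mint.
  At mint: go left to fern.
    At fern: go left to kale.
      At kale: go left to aster.
        aster is a leaf — visit aster.
      Visit kale.
      At kale: no right child.
    Visit fern.
    At fern: no right child.
  Visit mint.
  At mint: go right to ivy.
    At ivy: go left to teak.
      teak is a leaf — visit teak.
    Visit ivy.
    At ivy: no right child.
Visit lime.
At lime: go right to hop.
  At hop: no left child.
  Visit hop.
  At hop: go right to moss.
    moss is a leaf — visit moss.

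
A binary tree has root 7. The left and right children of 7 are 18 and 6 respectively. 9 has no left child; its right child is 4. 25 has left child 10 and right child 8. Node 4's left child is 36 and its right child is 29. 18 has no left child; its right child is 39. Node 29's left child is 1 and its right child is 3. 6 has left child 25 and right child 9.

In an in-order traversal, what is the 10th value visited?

In-order visits the left subtree, then the node, then the right subtree.
At 7: go left to 18.
  At 18: no left child.
  Visit 18.
  At 18: go right to 39.
    39 is a leaf — visit 39.
Visit 7.
At 7: go right to 6.
  At 6: go left to 25.
    At 25: go left to 10.
      10 is a leaf — visit 10.
    Visit 25.
    At 25: go right to 8.
      8 is a leaf — visit 8.
  Visit 6.
  At 6: go right to 9.
    At 9: no left child.
    Visit 9.
    At 9: go right to 4.
      At 4: go left to 36.
        36 is a leaf — visit 36.
      Visit 4.
      At 4: go right to 29.
        At 29: go left to 1.
          1 is a leaf — visit 1.
        Visit 29.
        At 29: go right to 3.
          3 is a leaf — visit 3.
Full in-order sequence: 18, 39, 7, 10, 25, 8, 6, 9, 36, 4, 1, 29, 3.

4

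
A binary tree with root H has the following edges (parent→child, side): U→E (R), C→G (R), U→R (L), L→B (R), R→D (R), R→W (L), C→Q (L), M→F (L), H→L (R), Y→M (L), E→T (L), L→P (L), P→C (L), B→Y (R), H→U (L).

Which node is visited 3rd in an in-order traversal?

D

In-order visits the left subtree, then the node, then the right subtree.
At H: go left to U.
  At U: go left to R.
    At R: go left to W.
      W is a leaf — visit W.
    Visit R.
    At R: go right to D.
      D is a leaf — visit D.
  Visit U.
  At U: go right to E.
    At E: go left to T.
      T is a leaf — visit T.
    Visit E.
    At E: no right child.
Visit H.
At H: go right to L.
  At L: go left to P.
    At P: go left to C.
      At C: go left to Q.
        Q is a leaf — visit Q.
      Visit C.
      At C: go right to G.
        G is a leaf — visit G.
    Visit P.
    At P: no right child.
  Visit L.
  At L: go right to B.
    At B: no left child.
    Visit B.
    At B: go right to Y.
      At Y: go left to M.
        At M: go left to F.
          F is a leaf — visit F.
        Visit M.
        At M: no right child.
      Visit Y.
      At Y: no right child.
Full in-order sequence: W, R, D, U, T, E, H, Q, C, G, P, L, B, F, M, Y.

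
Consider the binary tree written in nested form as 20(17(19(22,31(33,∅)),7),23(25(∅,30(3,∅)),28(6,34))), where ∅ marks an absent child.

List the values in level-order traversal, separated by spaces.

20 17 23 19 7 25 28 22 31 30 6 34 33 3

Level-order visits nodes level by level from the root, left to right within each level.
Level 0: 20
Level 1: 17, 23
Level 2: 19, 7, 25, 28
Level 3: 22, 31, 30, 6, 34
Level 4: 33, 3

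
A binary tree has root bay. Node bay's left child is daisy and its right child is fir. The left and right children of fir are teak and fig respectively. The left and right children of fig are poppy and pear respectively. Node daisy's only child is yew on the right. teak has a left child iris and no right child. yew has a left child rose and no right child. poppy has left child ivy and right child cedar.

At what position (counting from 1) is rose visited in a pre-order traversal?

4

Pre-order visits the node, then its left subtree, then its right subtree.
Visit bay.
At bay: go left to daisy.
  Visit daisy.
  At daisy: no left child.
  At daisy: go right to yew.
    Visit yew.
    At yew: go left to rose.
      rose is a leaf — visit rose.
    At yew: no right child.
At bay: go right to fir.
  Visit fir.
  At fir: go left to teak.
    Visit teak.
    At teak: go left to iris.
      iris is a leaf — visit iris.
    At teak: no right child.
  At fir: go right to fig.
    Visit fig.
    At fig: go left to poppy.
      Visit poppy.
      At poppy: go left to ivy.
        ivy is a leaf — visit ivy.
      At poppy: go right to cedar.
        cedar is a leaf — visit cedar.
    At fig: go right to pear.
      pear is a leaf — visit pear.
Full pre-order sequence: bay, daisy, yew, rose, fir, teak, iris, fig, poppy, ivy, cedar, pear.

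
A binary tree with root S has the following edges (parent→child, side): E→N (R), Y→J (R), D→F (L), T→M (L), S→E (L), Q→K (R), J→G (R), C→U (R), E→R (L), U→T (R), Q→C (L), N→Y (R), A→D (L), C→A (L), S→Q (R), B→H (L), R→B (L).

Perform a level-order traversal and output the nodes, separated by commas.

Level-order visits nodes level by level from the root, left to right within each level.
Level 0: S
Level 1: E, Q
Level 2: R, N, C, K
Level 3: B, Y, A, U
Level 4: H, J, D, T
Level 5: G, F, M

S, E, Q, R, N, C, K, B, Y, A, U, H, J, D, T, G, F, M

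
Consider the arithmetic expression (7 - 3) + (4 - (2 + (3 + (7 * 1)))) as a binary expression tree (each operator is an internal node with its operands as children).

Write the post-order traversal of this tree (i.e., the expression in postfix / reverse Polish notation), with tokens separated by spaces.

7 3 - 4 2 3 7 1 * + + - +

Post-order on an expression tree gives postfix notation: for each operator, emit left operand, right operand, then the operator.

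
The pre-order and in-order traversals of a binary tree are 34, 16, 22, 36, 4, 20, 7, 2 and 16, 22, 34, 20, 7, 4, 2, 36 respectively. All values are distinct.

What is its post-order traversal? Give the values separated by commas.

The first element of pre-order is the root; it splits in-order into left and right subtrees.
Root 34: left subtree has 2 nodes {16, 22}, right has 5 {20, 7, 4, 2, 36}.
  Root 16: left subtree has 0 nodes { }, right has 1 {22}.
  Root 36: left subtree has 4 nodes {20, 7, 4, 2}, right has 0 { }.
    Root 4: left subtree has 2 nodes {20, 7}, right has 1 {2}.
      Root 20: left subtree has 0 nodes { }, right has 1 {7}.

22, 16, 7, 20, 2, 4, 36, 34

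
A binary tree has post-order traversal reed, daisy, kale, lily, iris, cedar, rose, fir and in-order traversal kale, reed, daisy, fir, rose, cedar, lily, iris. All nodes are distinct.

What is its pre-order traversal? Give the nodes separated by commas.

fir, kale, daisy, reed, rose, cedar, iris, lily

The last element of post-order is the root; it splits in-order into left and right subtrees.
Root fir: left subtree has 3 nodes {kale, reed, daisy}, right has 4 {rose, cedar, lily, iris}.
  Root kale: left subtree has 0 nodes { }, right has 2 {reed, daisy}.
    Root daisy: left subtree has 1 node {reed}, right has 0 { }.
  Root rose: left subtree has 0 nodes { }, right has 3 {cedar, lily, iris}.
    Root cedar: left subtree has 0 nodes { }, right has 2 {lily, iris}.
      Root iris: left subtree has 1 node {lily}, right has 0 { }.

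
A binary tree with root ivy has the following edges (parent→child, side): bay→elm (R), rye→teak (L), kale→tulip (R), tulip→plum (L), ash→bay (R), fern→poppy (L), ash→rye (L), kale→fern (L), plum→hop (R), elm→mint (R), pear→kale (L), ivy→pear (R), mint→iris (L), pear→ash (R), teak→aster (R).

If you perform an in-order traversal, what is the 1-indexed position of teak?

9

In-order visits the left subtree, then the node, then the right subtree.
At ivy: no left child.
Visit ivy.
At ivy: go right to pear.
  At pear: go left to kale.
    At kale: go left to fern.
      At fern: go left to poppy.
        poppy is a leaf — visit poppy.
      Visit fern.
      At fern: no right child.
    Visit kale.
    At kale: go right to tulip.
      At tulip: go left to plum.
        At plum: no left child.
        Visit plum.
        At plum: go right to hop.
          hop is a leaf — visit hop.
      Visit tulip.
      At tulip: no right child.
  Visit pear.
  At pear: go right to ash.
    At ash: go left to rye.
      At rye: go left to teak.
        At teak: no left child.
        Visit teak.
        At teak: go right to aster.
          aster is a leaf — visit aster.
      Visit rye.
      At rye: no right child.
    Visit ash.
    At ash: go right to bay.
      At bay: no left child.
      Visit bay.
      At bay: go right to elm.
        At elm: no left child.
        Visit elm.
        At elm: go right to mint.
          At mint: go left to iris.
            iris is a leaf — visit iris.
          Visit mint.
          At mint: no right child.
Full in-order sequence: ivy, poppy, fern, kale, plum, hop, tulip, pear, teak, aster, rye, ash, bay, elm, iris, mint.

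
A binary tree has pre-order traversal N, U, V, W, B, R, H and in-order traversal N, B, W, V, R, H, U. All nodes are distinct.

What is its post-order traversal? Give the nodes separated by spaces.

The first element of pre-order is the root; it splits in-order into left and right subtrees.
Root N: left subtree has 0 nodes { }, right has 6 {B, W, V, R, H, U}.
  Root U: left subtree has 5 nodes {B, W, V, R, H}, right has 0 { }.
    Root V: left subtree has 2 nodes {B, W}, right has 2 {R, H}.
      Root W: left subtree has 1 node {B}, right has 0 { }.
      Root R: left subtree has 0 nodes { }, right has 1 {H}.

B W H R V U N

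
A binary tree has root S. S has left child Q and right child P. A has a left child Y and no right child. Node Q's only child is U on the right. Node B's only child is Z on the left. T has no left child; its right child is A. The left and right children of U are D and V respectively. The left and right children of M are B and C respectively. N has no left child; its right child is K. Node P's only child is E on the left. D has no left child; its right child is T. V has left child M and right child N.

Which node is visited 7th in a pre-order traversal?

Pre-order visits the node, then its left subtree, then its right subtree.
Visit S.
At S: go left to Q.
  Visit Q.
  At Q: no left child.
  At Q: go right to U.
    Visit U.
    At U: go left to D.
      Visit D.
      At D: no left child.
      At D: go right to T.
        Visit T.
        At T: no left child.
        At T: go right to A.
          Visit A.
          At A: go left to Y.
            Y is a leaf — visit Y.
          At A: no right child.
    At U: go right to V.
      Visit V.
      At V: go left to M.
        Visit M.
        At M: go left to B.
          Visit B.
          At B: go left to Z.
            Z is a leaf — visit Z.
          At B: no right child.
        At M: go right to C.
          C is a leaf — visit C.
      At V: go right to N.
        Visit N.
        At N: no left child.
        At N: go right to K.
          K is a leaf — visit K.
At S: go right to P.
  Visit P.
  At P: go left to E.
    E is a leaf — visit E.
  At P: no right child.
Full pre-order sequence: S, Q, U, D, T, A, Y, V, M, B, Z, C, N, K, P, E.

Y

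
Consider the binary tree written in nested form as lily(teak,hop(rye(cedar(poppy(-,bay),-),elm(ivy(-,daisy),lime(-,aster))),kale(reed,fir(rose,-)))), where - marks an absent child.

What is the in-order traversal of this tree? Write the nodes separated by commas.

teak, lily, poppy, bay, cedar, rye, ivy, daisy, elm, lime, aster, hop, reed, kale, rose, fir

In-order visits the left subtree, then the node, then the right subtree.
At lily: go left to teak.
  teak is a leaf — visit teak.
Visit lily.
At lily: go right to hop.
  At hop: go left to rye.
    At rye: go left to cedar.
      At cedar: go left to poppy.
        At poppy: no left child.
        Visit poppy.
        At poppy: go right to bay.
          bay is a leaf — visit bay.
      Visit cedar.
      At cedar: no right child.
    Visit rye.
    At rye: go right to elm.
      At elm: go left to ivy.
        At ivy: no left child.
        Visit ivy.
        At ivy: go right to daisy.
          daisy is a leaf — visit daisy.
      Visit elm.
      At elm: go right to lime.
        At lime: no left child.
        Visit lime.
        At lime: go right to aster.
          aster is a leaf — visit aster.
  Visit hop.
  At hop: go right to kale.
    At kale: go left to reed.
      reed is a leaf — visit reed.
    Visit kale.
    At kale: go right to fir.
      At fir: go left to rose.
        rose is a leaf — visit rose.
      Visit fir.
      At fir: no right child.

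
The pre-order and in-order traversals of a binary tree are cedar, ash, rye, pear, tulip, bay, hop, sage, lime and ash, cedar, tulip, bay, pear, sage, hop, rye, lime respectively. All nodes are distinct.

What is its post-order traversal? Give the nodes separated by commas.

ash, bay, tulip, sage, hop, pear, lime, rye, cedar

The first element of pre-order is the root; it splits in-order into left and right subtrees.
Root cedar: left subtree has 1 node {ash}, right has 7 {tulip, bay, pear, sage, hop, rye, lime}.
  Root rye: left subtree has 5 nodes {tulip, bay, pear, sage, hop}, right has 1 {lime}.
    Root pear: left subtree has 2 nodes {tulip, bay}, right has 2 {sage, hop}.
      Root tulip: left subtree has 0 nodes { }, right has 1 {bay}.
      Root hop: left subtree has 1 node {sage}, right has 0 { }.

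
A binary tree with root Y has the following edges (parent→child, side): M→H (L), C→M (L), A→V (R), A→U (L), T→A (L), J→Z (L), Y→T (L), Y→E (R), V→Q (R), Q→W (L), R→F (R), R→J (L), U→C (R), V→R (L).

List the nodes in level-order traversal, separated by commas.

Y, T, E, A, U, V, C, R, Q, M, J, F, W, H, Z

Level-order visits nodes level by level from the root, left to right within each level.
Level 0: Y
Level 1: T, E
Level 2: A
Level 3: U, V
Level 4: C, R, Q
Level 5: M, J, F, W
Level 6: H, Z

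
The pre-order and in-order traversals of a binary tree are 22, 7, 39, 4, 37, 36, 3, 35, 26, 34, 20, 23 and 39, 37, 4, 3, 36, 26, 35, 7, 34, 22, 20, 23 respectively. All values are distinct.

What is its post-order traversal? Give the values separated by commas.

The first element of pre-order is the root; it splits in-order into left and right subtrees.
Root 22: left subtree has 9 nodes {39, 37, 4, 3, 36, 26, 35, 7, 34}, right has 2 {20, 23}.
  Root 7: left subtree has 7 nodes {39, 37, 4, 3, 36, 26, 35}, right has 1 {34}.
    Root 39: left subtree has 0 nodes { }, right has 6 {37, 4, 3, 36, 26, 35}.
      Root 4: left subtree has 1 node {37}, right has 4 {3, 36, 26, 35}.
        Root 36: left subtree has 1 node {3}, right has 2 {26, 35}.
          Root 35: left subtree has 1 node {26}, right has 0 { }.
  Root 20: left subtree has 0 nodes { }, right has 1 {23}.

37, 3, 26, 35, 36, 4, 39, 34, 7, 23, 20, 22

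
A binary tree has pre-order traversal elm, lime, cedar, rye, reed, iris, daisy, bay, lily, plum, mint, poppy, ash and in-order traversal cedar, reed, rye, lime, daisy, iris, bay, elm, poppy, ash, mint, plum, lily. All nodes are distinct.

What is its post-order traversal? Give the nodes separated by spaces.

reed rye cedar daisy bay iris lime ash poppy mint plum lily elm

The first element of pre-order is the root; it splits in-order into left and right subtrees.
Root elm: left subtree has 7 nodes {cedar, reed, rye, lime, daisy, iris, bay}, right has 5 {poppy, ash, mint, plum, lily}.
  Root lime: left subtree has 3 nodes {cedar, reed, rye}, right has 3 {daisy, iris, bay}.
    Root cedar: left subtree has 0 nodes { }, right has 2 {reed, rye}.
      Root rye: left subtree has 1 node {reed}, right has 0 { }.
    Root iris: left subtree has 1 node {daisy}, right has 1 {bay}.
  Root lily: left subtree has 4 nodes {poppy, ash, mint, plum}, right has 0 { }.
    Root plum: left subtree has 3 nodes {poppy, ash, mint}, right has 0 { }.
      Root mint: left subtree has 2 nodes {poppy, ash}, right has 0 { }.
        Root poppy: left subtree has 0 nodes { }, right has 1 {ash}.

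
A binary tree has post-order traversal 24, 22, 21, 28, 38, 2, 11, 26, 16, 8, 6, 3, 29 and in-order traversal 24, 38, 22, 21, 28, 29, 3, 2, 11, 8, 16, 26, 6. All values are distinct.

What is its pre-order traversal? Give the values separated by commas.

The last element of post-order is the root; it splits in-order into left and right subtrees.
Root 29: left subtree has 5 nodes {24, 38, 22, 21, 28}, right has 7 {3, 2, 11, 8, 16, 26, 6}.
  Root 38: left subtree has 1 node {24}, right has 3 {22, 21, 28}.
    Root 28: left subtree has 2 nodes {22, 21}, right has 0 { }.
      Root 21: left subtree has 1 node {22}, right has 0 { }.
  Root 3: left subtree has 0 nodes { }, right has 6 {2, 11, 8, 16, 26, 6}.
    Root 6: left subtree has 5 nodes {2, 11, 8, 16, 26}, right has 0 { }.
      Root 8: left subtree has 2 nodes {2, 11}, right has 2 {16, 26}.
        Root 11: left subtree has 1 node {2}, right has 0 { }.
        Root 16: left subtree has 0 nodes { }, right has 1 {26}.

29, 38, 24, 28, 21, 22, 3, 6, 8, 11, 2, 16, 26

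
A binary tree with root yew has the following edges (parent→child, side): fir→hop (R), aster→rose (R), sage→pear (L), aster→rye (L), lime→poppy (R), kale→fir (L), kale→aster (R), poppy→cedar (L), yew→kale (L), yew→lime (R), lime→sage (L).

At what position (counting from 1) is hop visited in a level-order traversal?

Level-order visits nodes level by level from the root, left to right within each level.
Level 0: yew
Level 1: kale, lime
Level 2: fir, aster, sage, poppy
Level 3: hop, rye, rose, pear, cedar
Full level-order sequence: yew, kale, lime, fir, aster, sage, poppy, hop, rye, rose, pear, cedar.

8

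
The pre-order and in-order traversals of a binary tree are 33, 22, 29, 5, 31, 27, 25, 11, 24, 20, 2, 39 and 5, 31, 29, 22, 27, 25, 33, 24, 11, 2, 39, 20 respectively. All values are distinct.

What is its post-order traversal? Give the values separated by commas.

The first element of pre-order is the root; it splits in-order into left and right subtrees.
Root 33: left subtree has 6 nodes {5, 31, 29, 22, 27, 25}, right has 5 {24, 11, 2, 39, 20}.
  Root 22: left subtree has 3 nodes {5, 31, 29}, right has 2 {27, 25}.
    Root 29: left subtree has 2 nodes {5, 31}, right has 0 { }.
      Root 5: left subtree has 0 nodes { }, right has 1 {31}.
    Root 27: left subtree has 0 nodes { }, right has 1 {25}.
  Root 11: left subtree has 1 node {24}, right has 3 {2, 39, 20}.
    Root 20: left subtree has 2 nodes {2, 39}, right has 0 { }.
      Root 2: left subtree has 0 nodes { }, right has 1 {39}.

31, 5, 29, 25, 27, 22, 24, 39, 2, 20, 11, 33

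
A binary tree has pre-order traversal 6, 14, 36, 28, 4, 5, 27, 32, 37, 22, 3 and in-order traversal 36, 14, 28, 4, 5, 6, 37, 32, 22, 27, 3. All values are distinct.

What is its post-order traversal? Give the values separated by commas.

36, 5, 4, 28, 14, 37, 22, 32, 3, 27, 6

The first element of pre-order is the root; it splits in-order into left and right subtrees.
Root 6: left subtree has 5 nodes {36, 14, 28, 4, 5}, right has 5 {37, 32, 22, 27, 3}.
  Root 14: left subtree has 1 node {36}, right has 3 {28, 4, 5}.
    Root 28: left subtree has 0 nodes { }, right has 2 {4, 5}.
      Root 4: left subtree has 0 nodes { }, right has 1 {5}.
  Root 27: left subtree has 3 nodes {37, 32, 22}, right has 1 {3}.
    Root 32: left subtree has 1 node {37}, right has 1 {22}.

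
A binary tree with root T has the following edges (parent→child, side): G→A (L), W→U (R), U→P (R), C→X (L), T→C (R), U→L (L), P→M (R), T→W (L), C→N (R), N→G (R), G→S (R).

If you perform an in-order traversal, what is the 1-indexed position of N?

In-order visits the left subtree, then the node, then the right subtree.
At T: go left to W.
  At W: no left child.
  Visit W.
  At W: go right to U.
    At U: go left to L.
      L is a leaf — visit L.
    Visit U.
    At U: go right to P.
      At P: no left child.
      Visit P.
      At P: go right to M.
        M is a leaf — visit M.
Visit T.
At T: go right to C.
  At C: go left to X.
    X is a leaf — visit X.
  Visit C.
  At C: go right to N.
    At N: no left child.
    Visit N.
    At N: go right to G.
      At G: go left to A.
        A is a leaf — visit A.
      Visit G.
      At G: go right to S.
        S is a leaf — visit S.
Full in-order sequence: W, L, U, P, M, T, X, C, N, A, G, S.

9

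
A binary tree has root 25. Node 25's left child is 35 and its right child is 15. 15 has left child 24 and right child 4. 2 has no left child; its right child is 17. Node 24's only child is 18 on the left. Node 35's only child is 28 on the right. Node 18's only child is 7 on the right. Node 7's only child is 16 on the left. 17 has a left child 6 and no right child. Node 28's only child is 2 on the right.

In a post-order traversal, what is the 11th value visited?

15

Post-order visits the left subtree, then the right subtree, then the node.
At 25: go left to 35.
  At 35: no left child.
  At 35: go right to 28.
    At 28: no left child.
    At 28: go right to 2.
      At 2: no left child.
      At 2: go right to 17.
        At 17: go left to 6.
          6 is a leaf — visit 6.
        At 17: no right child.
        Visit 17.
      Visit 2.
    Visit 28.
  Visit 35.
At 25: go right to 15.
  At 15: go left to 24.
    At 24: go left to 18.
      At 18: no left child.
      At 18: go right to 7.
        At 7: go left to 16.
          16 is a leaf — visit 16.
        At 7: no right child.
        Visit 7.
      Visit 18.
    At 24: no right child.
    Visit 24.
  At 15: go right to 4.
    4 is a leaf — visit 4.
  Visit 15.
Visit 25.
Full post-order sequence: 6, 17, 2, 28, 35, 16, 7, 18, 24, 4, 15, 25.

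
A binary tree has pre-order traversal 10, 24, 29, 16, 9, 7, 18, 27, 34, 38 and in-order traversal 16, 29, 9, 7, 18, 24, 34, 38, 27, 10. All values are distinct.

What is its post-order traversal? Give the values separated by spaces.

16 18 7 9 29 38 34 27 24 10

The first element of pre-order is the root; it splits in-order into left and right subtrees.
Root 10: left subtree has 9 nodes {16, 29, 9, 7, 18, 24, 34, 38, 27}, right has 0 { }.
  Root 24: left subtree has 5 nodes {16, 29, 9, 7, 18}, right has 3 {34, 38, 27}.
    Root 29: left subtree has 1 node {16}, right has 3 {9, 7, 18}.
      Root 9: left subtree has 0 nodes { }, right has 2 {7, 18}.
        Root 7: left subtree has 0 nodes { }, right has 1 {18}.
    Root 27: left subtree has 2 nodes {34, 38}, right has 0 { }.
      Root 34: left subtree has 0 nodes { }, right has 1 {38}.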